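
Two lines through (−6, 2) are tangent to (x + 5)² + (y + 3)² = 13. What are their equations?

Write the tangent as mx − y + (2 − m·(−6)) = 0 and set its distance from the centre to √13:
(1m − (−5))² = 13(m² + 1)
6m² − 5m − 6 = 0, so m = 3/2 or m = −2/3.
Through (−6, 2) these give 3x − 2y = −22 and 2x + 3y = −6.

3x − 2y = −22 and 2x + 3y = −6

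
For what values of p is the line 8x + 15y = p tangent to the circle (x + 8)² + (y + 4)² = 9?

p = −175 or p = −73

For a tangent, require d(centre, line) = r = 3.
|8·(−8) + 15·(−4) − p| / √289 = 3
|p − (−124)| = 3·17, so p = −73 or p = −175.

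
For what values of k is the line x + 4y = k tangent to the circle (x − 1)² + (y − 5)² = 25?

k = 21 ± 5√17

For a tangent, require d(centre, line) = r = 5.
|1·1 + 4·5 − k| / √17 = 5
|k − (21)| = 5√17.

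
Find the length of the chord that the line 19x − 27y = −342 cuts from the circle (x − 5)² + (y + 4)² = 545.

The distance from (5, −4) to the line is 545/√1090, and r² = 545.
Half the chord is √(r² − d²) = √(545/2), so the full chord is √1090.

√1090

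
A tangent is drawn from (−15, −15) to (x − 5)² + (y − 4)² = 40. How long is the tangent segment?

√721

The centre is (5, 4) and r = 2√10. The square of the distance from P to the centre is 400 + 361 = 761.
Power of the point: PT² = |PO|² − r² = 721, so PT = √721.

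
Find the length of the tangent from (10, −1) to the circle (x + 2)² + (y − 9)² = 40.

With centre O = (−2, 9), |OP|² = 244 and r² = 40.
The tangent meets the radius at right angles, so tangent² = |PO|² − r² = 244 − 40 = 204.

2√51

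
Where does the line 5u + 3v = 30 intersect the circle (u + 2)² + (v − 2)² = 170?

(−3, 15) and (9, −5)

Express v = (30 − 5u)/3 and substitute into the circle:
34u² − 204u − 918 = 0  ⟹  u² − 6u − 27 = 0
u = 9 or u = −3, giving (9, −5) and (−3, 15).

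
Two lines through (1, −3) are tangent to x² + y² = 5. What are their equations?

Write the tangent as mx − y + (−3 − m·(1)) = 0 and set its distance from the centre to √5:
(−1m − (3))² = 5(m² + 1)
2m² − 3m − 2 = 0, so m = −1/2 or m = 2.
Through (1, −3) these give x + 2y = −5 and 2x − y = 5.

x + 2y = −5 and 2x − y = 5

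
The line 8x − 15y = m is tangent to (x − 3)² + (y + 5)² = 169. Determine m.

m = −122 or m = 320

For a tangent, require d(centre, line) = r = 13.
|8·3 − 15·(−5) − m| / √289 = 13
|m − (99)| = 13·17, so m = 320 or m = −122.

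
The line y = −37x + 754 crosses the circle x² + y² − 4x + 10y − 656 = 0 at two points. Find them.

Express y = −37x + 754 and substitute into the circle:
1370x² − 56170x + 575400 = 0  ⟹  x² − 41x + 420 = 0
x = 21 or x = 20, giving (21, −23) and (20, 14).

(20, 14) and (21, −23)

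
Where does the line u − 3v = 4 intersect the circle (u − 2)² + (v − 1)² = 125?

(−8, −4) and (13, 3)

From the line, v = (−4 + u)/3. Substituting:
10u² − 50u − 1040 = 0  ⟹  u² − 5u − 104 = 0
u = 13 or u = −8, giving (13, 3) and (−8, −4).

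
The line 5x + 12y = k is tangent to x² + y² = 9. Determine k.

For a tangent, require d(centre, line) = r = 3.
|5·0 + 12·0 − k| / √169 = 3
|k| = 3·13, so k = 39 or k = −39.

k = −39 or k = 39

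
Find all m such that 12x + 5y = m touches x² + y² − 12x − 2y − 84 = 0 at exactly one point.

The line touches the circle iff its distance from (6, 1) is 11:
|12·6 + 5·1 − m| / √169 = 11
|m − (77)| = 11·13, so m = 220 or m = −66.

m = −66 or m = 220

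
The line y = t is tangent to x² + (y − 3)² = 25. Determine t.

t = −2 or t = 8

For a tangent, require d(centre, line) = r = 5.
|0·0 + 1·3 − t| / √1 = 5
|t − (3)| = 5, so t = 8 or t = −2.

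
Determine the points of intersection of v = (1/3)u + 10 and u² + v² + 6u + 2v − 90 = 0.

(−9, 7) and (−3, 9)

Substitute v = (30 + u)/3:
10u² + 120u + 270 = 0  ⟹  u² + 12u + 27 = 0
u = −3 or u = −9, giving (−3, 9) and (−9, 7).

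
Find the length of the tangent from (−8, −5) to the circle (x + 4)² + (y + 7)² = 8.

2√3

The centre is (−4, −7) and r = 2√2. The square of the distance from P to the centre is 16 + 4 = 20.
By the tangent–radius right angle, tangent length = √(|PO|² − r²) = √12 = 2√3.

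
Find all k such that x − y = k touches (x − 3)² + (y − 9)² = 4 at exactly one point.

k = −6 ± 2√2

The line touches the circle iff its distance from (3, 9) is 2:
|1·3 − 1·9 − k| / √2 = 2
|k − (−6)| = 2√2.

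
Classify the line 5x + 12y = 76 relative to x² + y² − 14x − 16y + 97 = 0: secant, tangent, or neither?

Substituting the line into the circle gives 169x² − 1816x + 5152 = 0.
Δ = 3297856 − 3482752 = −184896.
No real roots: the line does not meet the circle.

neither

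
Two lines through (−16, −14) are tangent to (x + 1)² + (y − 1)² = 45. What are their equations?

Write the tangent as mx − y + (−14 − m·(−16)) = 0 and set its distance from the centre to 3√5:
[m·(15) − (15)]² = 45(m² + 1)
2m² − 5m + 2 = 0, so m = 1/2 or m = 2.
With m = 1/2: x − 2y = 12. With m = 2: 2x − y = −18.

x − 2y = 12 and 2x − y = −18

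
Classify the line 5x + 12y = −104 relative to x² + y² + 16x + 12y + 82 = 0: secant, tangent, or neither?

secant

Centre (−8, −6), r² = 18. Distance² from centre to line = (−8)²/169 = 64/169.
Since d² < r², the line cuts the circle twice.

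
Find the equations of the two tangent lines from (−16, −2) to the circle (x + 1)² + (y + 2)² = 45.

x − 2y = −12 and x + 2y = −20

Let a tangent through (−16, −2) have slope m. Its distance from (−1, −2) must equal 3√5:
[m·(15) − (0)]² = 45(m² + 1)
4m² − 1 = 0, so m = 1/2 or m = −1/2.
Through (−16, −2) these give x − 2y = −12 and x + 2y = −20.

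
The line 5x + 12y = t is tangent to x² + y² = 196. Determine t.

t = −182 or t = 182

Tangency holds when the distance from the centre (0, 0) to the line equals the radius 14:
|5·0 + 12·0 − t| / √169 = 14
|t| = 14·13, so t = 182 or t = −182.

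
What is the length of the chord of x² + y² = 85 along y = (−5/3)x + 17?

From the line, y = (51 − 5x)/3. Substituting:
34x² − 510x + 1836 = 0  ⟹  x² − 15x + 54 = 0
x = 9 or x = 6, giving (9, 2) and (6, 7).
Chord length = distance between (9, 2) and (6, 7) = √34 = √34.

√34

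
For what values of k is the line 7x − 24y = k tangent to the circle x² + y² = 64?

The line touches the circle iff its distance from (0, 0) is 8:
|7·0 − 24·0 − k| / √625 = 8
|k| = 8·25, so k = 200 or k = −200.

k = −200 or k = 200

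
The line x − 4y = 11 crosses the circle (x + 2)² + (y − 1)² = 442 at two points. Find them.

(−21, −8) and (19, 2)

From the line, y = (−11 + x)/4. Substituting:
17x² + 34x − 6783 = 0  ⟹  x² + 2x − 399 = 0
x = 19 or x = −21, giving (19, 2) and (−21, −8).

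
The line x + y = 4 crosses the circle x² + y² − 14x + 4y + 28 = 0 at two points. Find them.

Substitute y = −x + 4:
2x² − 26x + 60 = 0  ⟹  x² − 13x + 30 = 0
x = 10 or x = 3, giving (10, −6) and (3, 1).

(3, 1) and (10, −6)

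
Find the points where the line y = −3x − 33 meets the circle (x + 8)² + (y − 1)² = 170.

Express y = −3x − 33 and substitute into the circle:
10x² + 220x + 1050 = 0  ⟹  x² + 22x + 105 = 0
x = −7 or x = −15, giving (−7, −12) and (−15, 12).

(−15, 12) and (−7, −12)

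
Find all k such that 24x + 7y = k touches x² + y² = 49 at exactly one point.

The line touches the circle iff its distance from (0, 0) is 7:
|24·0 + 7·0 − k| / √625 = 7
|k| = 7·25, so k = 175 or k = −175.

k = −175 or k = 175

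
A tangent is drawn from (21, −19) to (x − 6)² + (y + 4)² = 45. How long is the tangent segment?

With centre O = (6, −4), |OP|² = 450 and r² = 45.
The tangent meets the radius at right angles, so tangent² = |PO|² − r² = 450 − 45 = 405.

9√5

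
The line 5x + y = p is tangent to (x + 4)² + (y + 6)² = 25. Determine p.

For a tangent, require d(centre, line) = r = 5.
|5·(−4) + 1·(−6) − p| / √26 = 5
|p − (−26)| = 5√26.

p = −26 ± 5√26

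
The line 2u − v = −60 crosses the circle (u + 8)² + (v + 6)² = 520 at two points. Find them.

(−30, 0) and (−26, 8)

Substitute v = 2u + 60:
5u² + 280u + 3900 = 0  ⟹  u² + 56u + 780 = 0
u = −26 or u = −30, giving (−26, 8) and (−30, 0).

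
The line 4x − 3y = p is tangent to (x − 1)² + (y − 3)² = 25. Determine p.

p = −30 or p = 20

Tangency holds when the distance from the centre (1, 3) to the line equals the radius 5:
|4·1 − 3·3 − p| / √25 = 5
|p − (−5)| = 5·5, so p = 20 or p = −30.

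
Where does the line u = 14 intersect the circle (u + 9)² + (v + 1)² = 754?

The line gives u = 14. Substituting into the circle:
v² + 2v − 224 = 0
v = 14 or v = −16, giving (14, 14) and (14, −16).

(14, −16) and (14, 14)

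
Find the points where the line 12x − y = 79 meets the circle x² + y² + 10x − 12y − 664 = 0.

(5, −19) and (9, 29)

From the line, y = 12x − 79. Substituting:
145x² − 2030x + 6525 = 0  ⟹  x² − 14x + 45 = 0
x = 9 or x = 5, giving (9, 29) and (5, −19).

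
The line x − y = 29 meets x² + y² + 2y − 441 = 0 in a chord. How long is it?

10√2

Centre (0, −1), r² = 442. Perpendicular distance d from centre to line = |−28| / √2 = 28/√2.
Chord = 2√(r² − d²) = 2·√(50) = 10√2.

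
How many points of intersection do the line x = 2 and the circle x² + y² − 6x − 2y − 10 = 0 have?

2

Substituting the line into the circle gives y² − 2y − 18 = 0.
Δ = 4 − (−72) = 76.
Two real roots: the line is a secant.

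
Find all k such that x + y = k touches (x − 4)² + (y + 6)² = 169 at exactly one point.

The line touches the circle iff its distance from (4, −6) is 13:
|1·4 + 1·(−6) − k| / √2 = 13
|k − (−2)| = 13√2.

k = −2 ± 13√2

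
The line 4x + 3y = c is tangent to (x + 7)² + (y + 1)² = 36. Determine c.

c = −61 or c = −1

The line touches the circle iff its distance from (−7, −1) is 6:
|4·(−7) + 3·(−1) − c| / √25 = 6
|c − (−31)| = 6·5, so c = −1 or c = −61.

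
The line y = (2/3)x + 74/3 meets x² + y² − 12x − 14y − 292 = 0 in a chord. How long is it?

Centre (6, 7), r² = 377. Perpendicular distance d from centre to line = |65| / √13 = 65/√13.
Chord = 2√(r² − d²) = 2·√(52) = 4√13.

4√13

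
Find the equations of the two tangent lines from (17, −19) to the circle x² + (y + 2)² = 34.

Let a tangent through (17, −19) have slope m. Its distance from (0, −2) must equal √34:
[m·(−17) − (17)]² = 34(m² + 1)
15m² + 34m + 15 = 0, so m = −5/3 or m = −3/5.
Through (17, −19) these give 5x + 3y = 28 and 3x + 5y = −44.

5x + 3y = 28 and 3x + 5y = −44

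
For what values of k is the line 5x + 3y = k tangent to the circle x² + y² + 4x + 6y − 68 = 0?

k = −19 ± 9√34

For a tangent, require d(centre, line) = r = 9.
|5·(−2) + 3·(−3) − k| / √34 = 9
|k − (−19)| = 9√34.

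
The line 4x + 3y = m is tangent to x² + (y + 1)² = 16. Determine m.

Tangency holds when the distance from the centre (0, −1) to the line equals the radius 4:
|4·0 + 3·(−1) − m| / √25 = 4
|m − (−3)| = 4·5, so m = 17 or m = −23.

m = −23 or m = 17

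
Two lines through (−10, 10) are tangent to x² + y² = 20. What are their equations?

x + 2y = 10 and 2x + y = −10

Let a tangent through (−10, 10) have slope m. Its distance from (0, 0) must equal 2√5:
[m·(10) − (−10)]² = 20(m² + 1)
2m² + 5m + 2 = 0, so m = −1/2 or m = −2.
Through (−10, 10) these give x + 2y = 10 and 2x + y = −10.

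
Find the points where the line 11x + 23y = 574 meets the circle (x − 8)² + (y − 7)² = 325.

(2, 24) and (25, 13)

Substitute y = (574 − 11x)/23:
650x² − 17550x + 32500 = 0  ⟹  x² − 27x + 50 = 0
x = 25 or x = 2, giving (25, 13) and (2, 24).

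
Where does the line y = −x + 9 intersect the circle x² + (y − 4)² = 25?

Express y = −x + 9 and substitute into the circle:
2x² − 10x = 0  ⟹  x² − 5x = 0
x = 5 or x = 0, giving (5, 4) and (0, 9).

(0, 9) and (5, 4)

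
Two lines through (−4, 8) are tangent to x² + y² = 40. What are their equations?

Let a tangent through (−4, 8) have slope m. Its distance from (0, 0) must equal 2√10:
(4m − (−8))² = 40(m² + 1)
3m² − 8m − 3 = 0, so m = −1/3 or m = 3.
With m = −1/3: x + 3y = 20. With m = 3: 3x − y = −20.

x + 3y = 20 and 3x − y = −20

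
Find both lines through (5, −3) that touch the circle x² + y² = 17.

x − 4y = 17 and 4x + y = 17

Write the tangent as mx − y + (−3 − m·(5)) = 0 and set its distance from the centre to √17:
[m·(−5) − (3)]² = 17(m² + 1)
4m² + 15m − 4 = 0, so m = 1/4 or m = −4.
Through (5, −3) these give x − 4y = 17 and 4x + y = 17.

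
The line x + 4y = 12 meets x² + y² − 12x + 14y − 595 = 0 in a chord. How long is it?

From the line, y = (12 − x)/4. Substituting:
17x² − 272x − 8704 = 0  ⟹  x² − 16x − 512 = 0
x = 32 or x = −16, giving (32, −5) and (−16, 7).
|(32, −5) − (−16, 7)| = √((48)² + (−12)²) = 12√17.

12√17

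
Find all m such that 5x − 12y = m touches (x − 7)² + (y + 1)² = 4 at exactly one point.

The line touches the circle iff its distance from (7, −1) is 2:
|5·7 − 12·(−1) − m| / √169 = 2
|m − (47)| = 2·13, so m = 73 or m = 21.

m = 21 or m = 73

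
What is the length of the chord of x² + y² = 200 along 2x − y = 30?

4√5

Centre (0, 0), r² = 200. Perpendicular distance d from centre to line = |−30| / √5 = 30/√5.
Chord = 2√(r² − d²) = 2·√(20) = 4√5.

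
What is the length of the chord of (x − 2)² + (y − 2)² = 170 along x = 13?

14

The line gives x = 13. Substituting into the circle:
y² − 4y − 45 = 0
y = 9 or y = −5, giving (13, 9) and (13, −5).
|(13, 9) − (13, −5)| = √((0)² + (14)²) = 14.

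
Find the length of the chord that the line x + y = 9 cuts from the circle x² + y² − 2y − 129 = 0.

From the line, y = −x + 9. Substituting:
2x² − 16x − 66 = 0  ⟹  x² − 8x − 33 = 0
x = 11 or x = −3, giving (11, −2) and (−3, 12).
|(11, −2) − (−3, 12)| = √((14)² + (−14)²) = 14√2.

14√2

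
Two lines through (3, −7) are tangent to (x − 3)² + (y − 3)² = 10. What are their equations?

Write the tangent as mx − y + (−7 − m·(3)) = 0 and set its distance from the centre to √10:
(0m − (10))² = 10(m² + 1)
m² − 9 = 0, so m = 3 or m = −3.
Through (3, −7) these give 3x − y = 16 and 3x + y = 2.

3x − y = 16 and 3x + y = 2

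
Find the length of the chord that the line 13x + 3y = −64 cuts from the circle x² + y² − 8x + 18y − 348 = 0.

3√178

Centre (4, −9), r² = 445. Perpendicular distance d from centre to line = |89| / √178 = 89/√178.
Chord = 2√(r² − d²) = 2·√(801/2) = 3√178.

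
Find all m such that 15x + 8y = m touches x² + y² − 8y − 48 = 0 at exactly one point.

m = −104 or m = 168

The line touches the circle iff its distance from (0, 4) is 8:
|15·0 + 8·4 − m| / √289 = 8
|m − (32)| = 8·17, so m = 168 or m = −104.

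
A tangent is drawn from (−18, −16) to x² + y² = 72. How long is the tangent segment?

The centre is (0, 0) and r = 6√2. The square of the distance from P to the centre is 324 + 256 = 580.
By the tangent–radius right angle, tangent length = √(|PO|² − r²) = √508 = 2√127.

2√127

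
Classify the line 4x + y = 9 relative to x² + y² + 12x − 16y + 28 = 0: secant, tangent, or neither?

d² = (4·(−6) + 1·8 − (9))²/17 = 625/17; r² = 72.
Since d² < r², the line cuts the circle twice.

secant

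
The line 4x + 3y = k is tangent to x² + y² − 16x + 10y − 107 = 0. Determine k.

Tangency holds when the distance from the centre (8, −5) to the line equals the radius 14:
|4·8 + 3·(−5) − k| / √25 = 14
|k − (17)| = 14·5, so k = 87 or k = −53.

k = −53 or k = 87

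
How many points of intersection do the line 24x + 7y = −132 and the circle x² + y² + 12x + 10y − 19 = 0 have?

d² = (24·(−6) + 7·(−5) − (−132))²/625 = 2209/625; r² = 80.
Since d² < r², the line cuts the circle twice.

2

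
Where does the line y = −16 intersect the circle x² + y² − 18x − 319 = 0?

(−3, −16) and (21, −16)

From the line, y = −16. Substituting:
x² − 18x − 63 = 0
x = 21 or x = −3, giving (21, −16) and (−3, −16).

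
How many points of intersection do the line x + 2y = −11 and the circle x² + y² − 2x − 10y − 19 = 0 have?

Centre (1, 5), r² = 45. Distance² from centre to line = (22)²/5 = 484/5.
Since d² > r², the line lies outside the circle.

0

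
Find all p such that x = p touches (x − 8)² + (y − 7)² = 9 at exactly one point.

Tangency holds when the distance from the centre (8, 7) to the line equals the radius 3:
|1·8 + 0·7 − p| / √1 = 3
|p − (8)| = 3, so p = 11 or p = 5.

p = 5 or p = 11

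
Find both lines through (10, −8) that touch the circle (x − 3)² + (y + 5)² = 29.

Write the tangent as mx − y + (−8 − m·(10)) = 0 and set its distance from the centre to √29:
(−7m − (3))² = 29(m² + 1)
10m² + 21m − 10 = 0, so m = 2/5 or m = −5/2.
Through (10, −8) these give 2x − 5y = 60 and 5x + 2y = 34.

2x − 5y = 60 and 5x + 2y = 34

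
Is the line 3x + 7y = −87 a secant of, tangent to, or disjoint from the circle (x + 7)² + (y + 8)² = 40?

d² = (3·(−7) + 7·(−8) − (−87))²/58 = 50/29; r² = 40.
Since d² < r², the line cuts the circle twice.

secant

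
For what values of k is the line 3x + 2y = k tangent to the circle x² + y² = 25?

For a tangent, require d(centre, line) = r = 5.
|3·0 + 2·0 − k| / √13 = 5
|k| = 5√13.

k = ±5√13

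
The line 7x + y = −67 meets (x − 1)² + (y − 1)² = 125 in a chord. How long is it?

Centre (1, 1), r² = 125. Perpendicular distance d from centre to line = |75| / √50 = 75/√50.
Chord = 2√(r² − d²) = 2·√(25/2) = 5√2.

5√2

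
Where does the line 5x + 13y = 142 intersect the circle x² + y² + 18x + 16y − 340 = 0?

(−8, 14) and (5, 9)

Express y = (142 − 5x)/13 and substitute into the circle:
194x² + 582x − 7760 = 0  ⟹  x² + 3x − 40 = 0
x = 5 or x = −8, giving (5, 9) and (−8, 14).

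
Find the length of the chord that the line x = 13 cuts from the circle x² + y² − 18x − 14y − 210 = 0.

36

The distance from (9, 7) to the line is 4, and r² = 340.
Chord = 2√(r² − d²) = 2·√(324) = 36.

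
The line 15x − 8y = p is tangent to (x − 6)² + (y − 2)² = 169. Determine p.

The line touches the circle iff its distance from (6, 2) is 13:
|15·6 − 8·2 − p| / √289 = 13
|p − (74)| = 13·17, so p = 295 or p = −147.

p = −147 or p = 295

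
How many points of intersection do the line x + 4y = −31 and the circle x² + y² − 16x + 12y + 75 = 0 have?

d² = (1·8 + 4·(−6) − (−31))²/17 = 225/17; r² = 25.
Since d² < r², the line cuts the circle twice.

2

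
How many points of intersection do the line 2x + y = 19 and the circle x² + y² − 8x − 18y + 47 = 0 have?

Substituting the line into the circle gives 5x² − 48x + 66 = 0.
Δ = 2304 − 1320 = 984.
Two real roots: the line is a secant.

2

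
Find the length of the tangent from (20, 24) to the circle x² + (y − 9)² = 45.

2√145

The centre is (0, 9) and r = 3√5. The square of the distance from P to the centre is 400 + 225 = 625.
Power of the point: PT² = |PO|² − r² = 580, so PT = 2√145.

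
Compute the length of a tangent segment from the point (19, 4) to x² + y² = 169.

Centre (0, 0), r² = 169. |PO|² = (19)² + (4)² = 377.
By the tangent–radius right angle, tangent length = √(|PO|² − r²) = √208 = 4√13.

4√13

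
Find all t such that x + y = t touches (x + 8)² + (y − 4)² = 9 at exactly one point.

t = −4 ± 3√2

For a tangent, require d(centre, line) = r = 3.
|1·(−8) + 1·4 − t| / √2 = 3
|t − (−4)| = 3√2.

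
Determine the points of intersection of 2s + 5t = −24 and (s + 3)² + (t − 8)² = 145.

(−12, 0) and (−2, −4)

Substitute t = (−24 − 2s)/5:
29s² + 406s + 696 = 0  ⟹  s² + 14s + 24 = 0
s = −2 or s = −12, giving (−2, −4) and (−12, 0).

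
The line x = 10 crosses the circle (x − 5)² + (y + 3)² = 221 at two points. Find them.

The line gives x = 10. Substituting into the circle:
y² + 6y − 187 = 0
y = 11 or y = −17, giving (10, 11) and (10, −17).

(10, −17) and (10, 11)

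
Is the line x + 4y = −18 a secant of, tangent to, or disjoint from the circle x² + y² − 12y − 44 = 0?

Substituting the line into the circle gives 17x² + 84x + 484 = 0.
Δ = 7056 − 32912 = −25856.
No real roots: the line does not meet the circle.

disjoint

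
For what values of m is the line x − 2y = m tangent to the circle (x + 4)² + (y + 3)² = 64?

m = 2 ± 8√5

The line touches the circle iff its distance from (−4, −3) is 8:
|1·(−4) − 2·(−3) − m| / √5 = 8
|m − (2)| = 8√5.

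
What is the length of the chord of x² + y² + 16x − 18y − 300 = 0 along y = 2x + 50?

16√5

The distance from (−8, 9) to the line is 25/√5, and r² = 445.
Chord = 2√(r² − d²) = 2·√(320) = 16√5.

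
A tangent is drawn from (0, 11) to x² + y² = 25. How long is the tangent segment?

With centre O = (0, 0), |OP|² = 121 and r² = 25.
The tangent meets the radius at right angles, so tangent² = |PO|² − r² = 121 − 25 = 96.

4√6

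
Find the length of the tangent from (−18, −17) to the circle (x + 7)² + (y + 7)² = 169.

Centre (−7, −7), r² = 169. |PO|² = (−11)² + (−10)² = 221.
By the tangent–radius right angle, tangent length = √(|PO|² − r²) = √52 = 2√13.

2√13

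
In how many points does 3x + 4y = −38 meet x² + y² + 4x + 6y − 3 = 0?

d² = (3·(−2) + 4·(−3) − (−38))²/25 = 16; r² = 16.
Since d² = r², the line is tangent.

1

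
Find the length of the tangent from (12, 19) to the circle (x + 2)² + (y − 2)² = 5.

Centre (−2, 2), r² = 5. |PO|² = (14)² + (17)² = 485.
The tangent meets the radius at right angles, so tangent² = |PO|² − r² = 485 − 5 = 480.

4√30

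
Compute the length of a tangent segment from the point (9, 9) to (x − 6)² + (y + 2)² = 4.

3√14

With centre O = (6, −2), |OP|² = 130 and r² = 4.
The tangent meets the radius at right angles, so tangent² = |PO|² − r² = 130 − 4 = 126.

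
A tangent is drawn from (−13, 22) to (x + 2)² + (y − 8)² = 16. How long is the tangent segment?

√301

Centre (−2, 8), r² = 16. |PO|² = (−11)² + (14)² = 317.
The tangent meets the radius at right angles, so tangent² = |PO|² − r² = 317 − 16 = 301.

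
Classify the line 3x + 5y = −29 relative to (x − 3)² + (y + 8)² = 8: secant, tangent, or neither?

d² = (3·3 + 5·(−8) − (−29))²/34 = 2/17; r² = 8.
Since d² < r², the line cuts the circle twice.

secant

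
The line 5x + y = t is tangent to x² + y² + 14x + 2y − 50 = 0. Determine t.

Tangency holds when the distance from the centre (−7, −1) to the line equals the radius 10:
|5·(−7) + 1·(−1) − t| / √26 = 10
|t − (−36)| = 10√26.

t = −36 ± 10√26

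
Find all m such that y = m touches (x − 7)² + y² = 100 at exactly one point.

m = −10 or m = 10

The line touches the circle iff its distance from (7, 0) is 10:
|0·7 + 1·0 − m| / √1 = 10
|m| = 10, so m = 10 or m = −10.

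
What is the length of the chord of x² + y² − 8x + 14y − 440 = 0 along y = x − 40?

13√2

Centre (4, −7), r² = 505. Perpendicular distance d from centre to line = |−29| / √2 = 29/√2.
Chord = 2√(r² − d²) = 2·√(169/2) = 13√2.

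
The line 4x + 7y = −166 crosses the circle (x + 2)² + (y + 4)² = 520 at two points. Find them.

Express y = (−166 − 4x)/7 and substitute into the circle:
65x² + 1300x − 6240 = 0  ⟹  x² + 20x − 96 = 0
x = 4 or x = −24, giving (4, −26) and (−24, −10).

(−24, −10) and (4, −26)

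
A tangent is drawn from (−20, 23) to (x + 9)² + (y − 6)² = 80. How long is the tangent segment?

The centre is (−9, 6) and r = 4√5. The square of the distance from P to the centre is 121 + 289 = 410.
By the tangent–radius right angle, tangent length = √(|PO|² − r²) = √330.

√330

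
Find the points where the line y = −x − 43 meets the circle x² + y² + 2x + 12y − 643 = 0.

Substitute y = −x − 43:
2x² + 76x + 690 = 0  ⟹  x² + 38x + 345 = 0
x = −15 or x = −23, giving (−15, −28) and (−23, −20).

(−23, −20) and (−15, −28)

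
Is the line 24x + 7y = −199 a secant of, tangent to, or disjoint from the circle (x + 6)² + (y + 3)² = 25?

secant

Substituting the line into the circle gives 625x² + 9132x + 32223 = 0.
Δ = 83393424 − 80557500 = 2835924.
Two real roots: the line is a secant.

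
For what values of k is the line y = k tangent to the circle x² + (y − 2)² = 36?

k = −4 or k = 8

The line touches the circle iff its distance from (0, 2) is 6:
|0·0 + 1·2 − k| / √1 = 6
|k − (2)| = 6, so k = 8 or k = −4.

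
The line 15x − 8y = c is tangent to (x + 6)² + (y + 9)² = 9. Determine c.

The line touches the circle iff its distance from (−6, −9) is 3:
|15·(−6) − 8·(−9) − c| / √289 = 3
|c − (−18)| = 3·17, so c = 33 or c = −69.

c = −69 or c = 33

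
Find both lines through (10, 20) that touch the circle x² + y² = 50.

Let a tangent through (10, 20) have slope m. Its distance from (0, 0) must equal 5√2:
[m·(−10) − (−20)]² = 50(m² + 1)
m² − 8m + 7 = 0, so m = 7 or m = 1.
Through (10, 20) these give 7x − y = 50 and x − y = −10.

7x − y = 50 and x − y = −10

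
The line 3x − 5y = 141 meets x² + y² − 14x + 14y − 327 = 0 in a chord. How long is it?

Centre (7, −7), r² = 425. Perpendicular distance d from centre to line = |−85| / √34 = 85/√34.
Chord = 2√(r² − d²) = 2·√(425/2) = 5√34.

5√34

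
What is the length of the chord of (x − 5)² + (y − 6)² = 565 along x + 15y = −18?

3√226

Express y = (−18 − x)/15 and substitute into the circle:
226x² − 2034x − 109836 = 0  ⟹  x² − 9x − 486 = 0
x = 27 or x = −18, giving (27, −3) and (−18, 0).
Chord length = distance between (27, −3) and (−18, 0) = √2034 = 3√226.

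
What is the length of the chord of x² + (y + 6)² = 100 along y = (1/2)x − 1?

8√5

Centre (0, −6), r² = 100. Perpendicular distance d from centre to line = |10| / √5 = 10/√5.
Half the chord is √(r² − d²) = √(80), so the full chord is 8√5.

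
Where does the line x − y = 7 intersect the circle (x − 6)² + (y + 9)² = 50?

(−1, −8) and (5, −2)

From the line, y = x − 7. Substituting:
2x² − 8x − 10 = 0  ⟹  x² − 4x − 5 = 0
x = 5 or x = −1, giving (5, −2) and (−1, −8).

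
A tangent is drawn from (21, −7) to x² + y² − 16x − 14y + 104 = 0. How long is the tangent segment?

The centre is (8, 7) and r = 3. The square of the distance from P to the centre is 169 + 196 = 365.
Power of the point: PT² = |PO|² − r² = 356, so PT = 2√89.

2√89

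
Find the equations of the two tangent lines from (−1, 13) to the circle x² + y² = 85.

A line y − (13) = m(x − (−1)) is tangent when its distance from (0, 0) is √85:
[m·(1) − (−13)]² = 85(m² + 1)
42m² − 13m − 42 = 0, so m = −6/7 or m = 7/6.
Through (−1, 13) these give 6x + 7y = 85 and 7x − 6y = −85.

6x + 7y = 85 and 7x − 6y = −85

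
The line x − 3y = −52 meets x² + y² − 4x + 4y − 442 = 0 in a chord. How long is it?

Centre (2, −2), r² = 450. Perpendicular distance d from centre to line = |60| / √10 = 60/√10.
Half the chord is √(r² − d²) = √(90), so the full chord is 6√10.

6√10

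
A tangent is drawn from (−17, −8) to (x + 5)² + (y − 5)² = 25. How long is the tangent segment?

Centre (−5, 5), r² = 25. |PO|² = (−12)² + (−13)² = 313.
Power of the point: PT² = |PO|² − r² = 288, so PT = 12√2.

12√2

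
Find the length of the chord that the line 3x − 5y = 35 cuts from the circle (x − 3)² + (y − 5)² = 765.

Substitute y = (−35 + 3x)/5:
34x² − 510x − 15300 = 0  ⟹  x² − 15x − 450 = 0
x = 30 or x = −15, giving (30, 11) and (−15, −16).
|(30, 11) − (−15, −16)| = √((45)² + (27)²) = 9√34.

9√34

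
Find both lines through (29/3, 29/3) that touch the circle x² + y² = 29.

2x − 5y = −29 and 5x − 2y = 29

A line y − (29/3) = m(x − (29/3)) is tangent when its distance from (0, 0) is √29:
(−29/3m − (−29/3))² = 29(m² + 1)
10m² − 29m + 10 = 0, so m = 2/5 or m = 5/2.
With m = 2/5: 2x − 5y = −29. With m = 5/2: 5x − 2y = 29.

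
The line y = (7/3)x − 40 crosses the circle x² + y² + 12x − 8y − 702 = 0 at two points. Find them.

(9, −19) and (21, 9)

Express y = (−120 + 7x)/3 and substitute into the circle:
58x² − 1740x + 10962 = 0  ⟹  x² − 30x + 189 = 0
x = 21 or x = 9, giving (21, 9) and (9, −19).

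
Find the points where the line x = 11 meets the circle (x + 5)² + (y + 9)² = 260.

(11, −11) and (11, −7)

The line gives x = 11. Substituting into the circle:
y² + 18y + 77 = 0
y = −7 or y = −11, giving (11, −7) and (11, −11).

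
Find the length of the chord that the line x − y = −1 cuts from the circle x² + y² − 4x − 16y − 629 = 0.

Centre (2, 8), r² = 697. Perpendicular distance d from centre to line = |−5| / √2 = 5/√2.
Half the chord is √(r² − d²) = √(1369/2), so the full chord is 37√2.

37√2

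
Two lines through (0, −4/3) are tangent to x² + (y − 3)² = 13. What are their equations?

A line y − (−4/3) = m(x − (0)) is tangent when its distance from (0, 3) is √13:
[m·(0) − (13/3)]² = 13(m² + 1)
9m² − 4 = 0, so m = −2/3 or m = 2/3.
Through (0, −4/3) these give 2x + 3y = −4 and 2x − 3y = 4.

2x + 3y = −4 and 2x − 3y = 4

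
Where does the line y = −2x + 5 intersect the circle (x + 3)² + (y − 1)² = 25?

Substitute y = −2x + 5:
5x² − 10x = 0  ⟹  x² − 2x = 0
x = 2 or x = 0, giving (2, 1) and (0, 5).

(0, 5) and (2, 1)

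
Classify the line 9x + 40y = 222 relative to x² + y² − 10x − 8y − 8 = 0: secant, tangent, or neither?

secant

d² = (9·5 + 40·4 − (222))²/1681 = 289/1681; r² = 49.
Since d² < r², the line cuts the circle twice.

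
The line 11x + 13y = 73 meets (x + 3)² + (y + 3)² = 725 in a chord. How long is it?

From the line, y = (73 − 11x)/13. Substituting:
290x² − 1450x − 108460 = 0  ⟹  x² − 5x − 374 = 0
x = 22 or x = −17, giving (22, −13) and (−17, 20).
|(22, −13) − (−17, 20)| = √((39)² + (−33)²) = 3√290.

3√290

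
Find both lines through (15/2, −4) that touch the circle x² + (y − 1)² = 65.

4x − 7y = 58 and 8x − y = 64

A line y − (−4) = m(x − (15/2)) is tangent when its distance from (0, 1) is √65:
(−15/2m − (5))² = 65(m² + 1)
7m² − 60m + 32 = 0, so m = 4/7 or m = 8.
Through (15/2, −4) these give 4x − 7y = 58 and 8x − y = 64.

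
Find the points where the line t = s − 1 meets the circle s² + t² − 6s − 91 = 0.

(−5, −6) and (9, 8)

Express t = s − 1 and substitute into the circle:
2s² − 8s − 90 = 0  ⟹  s² − 4s − 45 = 0
s = 9 or s = −5, giving (9, 8) and (−5, −6).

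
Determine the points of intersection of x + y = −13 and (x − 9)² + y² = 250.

(−4, −9) and (0, −13)

Express y = −x − 13 and substitute into the circle:
2x² + 8x = 0  ⟹  x² + 4x = 0
x = 0 or x = −4, giving (0, −13) and (−4, −9).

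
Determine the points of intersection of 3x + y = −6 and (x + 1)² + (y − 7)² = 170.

(−8, 18) and (0, −6)

From the line, y = −3x − 6. Substituting:
10x² + 80x = 0  ⟹  x² + 8x = 0
x = 0 or x = −8, giving (0, −6) and (−8, 18).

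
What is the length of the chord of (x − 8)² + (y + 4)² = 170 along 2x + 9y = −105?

2√85

From the line, y = (−105 − 2x)/9. Substituting:
85x² − 1020x − 3825 = 0  ⟹  x² − 12x − 45 = 0
x = 15 or x = −3, giving (15, −15) and (−3, −11).
|(15, −15) − (−3, −11)| = √((18)² + (−4)²) = 2√85.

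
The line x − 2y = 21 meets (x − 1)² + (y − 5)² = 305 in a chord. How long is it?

10√5

The distance from (1, 5) to the line is 30/√5, and r² = 305.
Half the chord is √(r² − d²) = √(125), so the full chord is 10√5.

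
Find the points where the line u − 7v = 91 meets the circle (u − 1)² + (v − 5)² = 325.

Express v = (−91 + u)/7 and substitute into the circle:
50u² − 350u = 0  ⟹  u² − 7u = 0
u = 7 or u = 0, giving (7, −12) and (0, −13).

(0, −13) and (7, −12)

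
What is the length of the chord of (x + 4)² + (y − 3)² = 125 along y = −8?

Centre (−4, 3), r² = 125. Perpendicular distance d from centre to line = |11| / √1 = 11.
Chord = 2√(r² − d²) = 2·√(4) = 4.

4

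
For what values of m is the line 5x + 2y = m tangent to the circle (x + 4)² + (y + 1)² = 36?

m = −22 ± 6√29

Tangency holds when the distance from the centre (−4, −1) to the line equals the radius 6:
|5·(−4) + 2·(−1) − m| / √29 = 6
|m − (−22)| = 6√29.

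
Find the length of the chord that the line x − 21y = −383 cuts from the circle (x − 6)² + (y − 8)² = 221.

From the line, y = (383 + x)/21. Substituting:
442x² − 4862x − 35360 = 0  ⟹  x² − 11x − 80 = 0
x = 16 or x = −5, giving (16, 19) and (−5, 18).
Chord length = distance between (16, 19) and (−5, 18) = √442 = √442.

√442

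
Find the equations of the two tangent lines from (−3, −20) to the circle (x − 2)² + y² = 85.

7x − 6y = 99 and 9x + 2y = −67

Write the tangent as mx − y + (−20 − m·(−3)) = 0 and set its distance from the centre to √85:
[m·(5) − (20)]² = 85(m² + 1)
12m² + 40m − 63 = 0, so m = 7/6 or m = −9/2.
With m = 7/6: 7x − 6y = 99. With m = −9/2: 9x + 2y = −67.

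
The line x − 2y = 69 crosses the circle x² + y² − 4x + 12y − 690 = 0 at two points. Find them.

Substitute y = (−69 + x)/2:
5x² − 130x + 345 = 0  ⟹  x² − 26x + 69 = 0
x = 23 or x = 3, giving (23, −23) and (3, −33).

(3, −33) and (23, −23)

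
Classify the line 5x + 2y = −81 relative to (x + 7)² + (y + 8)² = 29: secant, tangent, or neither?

Substituting the line into the circle gives 29x² + 706x + 4305 = 0.
Δ = 498436 − 499380 = −944.
No real roots: the line does not meet the circle.

neither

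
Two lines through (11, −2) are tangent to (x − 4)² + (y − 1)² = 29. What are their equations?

Let a tangent through (11, −2) have slope m. Its distance from (4, 1) must equal √29:
[m·(−7) − (3)]² = 29(m² + 1)
10m² + 21m − 10 = 0, so m = 2/5 or m = −5/2.
With m = 2/5: 2x − 5y = 32. With m = −5/2: 5x + 2y = 51.

2x − 5y = 32 and 5x + 2y = 51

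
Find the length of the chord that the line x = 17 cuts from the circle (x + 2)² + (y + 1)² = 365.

Centre (−2, −1), r² = 365. Perpendicular distance d from centre to line = |−19| / √1 = 19.
Chord = 2√(r² − d²) = 2·√(4) = 4.

4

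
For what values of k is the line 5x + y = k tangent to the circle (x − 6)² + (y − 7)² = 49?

k = 37 ± 7√26

The line touches the circle iff its distance from (6, 7) is 7:
|5·6 + 1·7 − k| / √26 = 7
|k − (37)| = 7√26.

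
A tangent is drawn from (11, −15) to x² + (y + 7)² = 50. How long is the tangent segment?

With centre O = (0, −7), |OP|² = 185 and r² = 50.
Power of the point: PT² = |PO|² − r² = 135, so PT = 3√15.

3√15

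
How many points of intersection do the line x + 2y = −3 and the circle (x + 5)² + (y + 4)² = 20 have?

1

Substituting the line into the circle gives 5x² + 30x + 45 = 0.
Discriminant = (30)² − 4·5·(45) = 0.
A repeated root: the line is tangent.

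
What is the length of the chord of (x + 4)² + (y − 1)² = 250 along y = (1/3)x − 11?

6√10

The distance from (−4, 1) to the line is 40/√10, and r² = 250.
Chord = 2√(r² − d²) = 2·√(90) = 6√10.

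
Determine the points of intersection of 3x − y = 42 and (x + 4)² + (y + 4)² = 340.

(8, −18) and (14, 0)

From the line, y = 3x − 42. Substituting:
10x² − 220x + 1120 = 0  ⟹  x² − 22x + 112 = 0
x = 14 or x = 8, giving (14, 0) and (8, −18).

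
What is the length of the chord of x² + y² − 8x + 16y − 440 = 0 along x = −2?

44

The line gives x = −2. Substituting into the circle:
y² + 16y − 420 = 0
y = 14 or y = −30, giving (−2, 14) and (−2, −30).
Chord length = distance between (−2, 14) and (−2, −30) = √1936 = 44.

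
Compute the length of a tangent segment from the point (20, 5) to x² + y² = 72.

√353

With centre O = (0, 0), |OP|² = 425 and r² = 72.
By the tangent–radius right angle, tangent length = √(|PO|² − r²) = √353.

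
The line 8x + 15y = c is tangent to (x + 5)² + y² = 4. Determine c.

Tangency holds when the distance from the centre (−5, 0) to the line equals the radius 2:
|8·(−5) + 15·0 − c| / √289 = 2
|c − (−40)| = 2·17, so c = −6 or c = −74.

c = −74 or c = −6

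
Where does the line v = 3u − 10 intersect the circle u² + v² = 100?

Substitute v = 3u − 10:
10u² − 60u = 0  ⟹  u² − 6u = 0
u = 6 or u = 0, giving (6, 8) and (0, −10).

(0, −10) and (6, 8)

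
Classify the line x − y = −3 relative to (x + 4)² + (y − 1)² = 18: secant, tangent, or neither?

secant

d² = (1·(−4) − 1·1 − (−3))²/2 = 2; r² = 18.
Since d² < r², the line cuts the circle twice.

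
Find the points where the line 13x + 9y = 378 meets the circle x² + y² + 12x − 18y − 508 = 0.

(9, 29) and (18, 16)

Express y = (378 − 13x)/9 and substitute into the circle:
250x² − 6750x + 40500 = 0  ⟹  x² − 27x + 162 = 0
x = 18 or x = 9, giving (18, 16) and (9, 29).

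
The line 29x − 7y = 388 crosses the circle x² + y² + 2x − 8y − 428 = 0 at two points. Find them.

Express y = (−388 + 29x)/7 and substitute into the circle:
890x² − 24030x + 151300 = 0  ⟹  x² − 27x + 170 = 0
x = 17 or x = 10, giving (17, 15) and (10, −14).

(10, −14) and (17, 15)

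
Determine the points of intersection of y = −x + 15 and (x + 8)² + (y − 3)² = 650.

Express y = −x + 15 and substitute into the circle:
2x² − 8x − 442 = 0  ⟹  x² − 4x − 221 = 0
x = 17 or x = −13, giving (17, −2) and (−13, 28).

(−13, 28) and (17, −2)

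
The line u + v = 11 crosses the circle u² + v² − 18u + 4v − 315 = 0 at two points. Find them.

Express v = −u + 11 and substitute into the circle:
2u² − 44u − 150 = 0  ⟹  u² − 22u − 75 = 0
u = 25 or u = −3, giving (25, −14) and (−3, 14).

(−3, 14) and (25, −14)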